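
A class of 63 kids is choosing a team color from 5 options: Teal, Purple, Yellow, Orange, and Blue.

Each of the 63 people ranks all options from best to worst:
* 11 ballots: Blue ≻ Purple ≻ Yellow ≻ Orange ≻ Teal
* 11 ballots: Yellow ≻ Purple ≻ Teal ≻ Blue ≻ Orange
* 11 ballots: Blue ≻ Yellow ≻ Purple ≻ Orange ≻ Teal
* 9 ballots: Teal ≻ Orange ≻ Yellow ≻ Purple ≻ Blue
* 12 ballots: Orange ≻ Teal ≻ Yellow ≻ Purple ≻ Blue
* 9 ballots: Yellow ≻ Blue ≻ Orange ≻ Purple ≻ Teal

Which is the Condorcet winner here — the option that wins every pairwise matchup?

Yellow vs Teal: 42–21
Yellow vs Purple: 52–11
Yellow vs Orange: 42–21
Yellow vs Blue: 41–22
Yellow beats every other option.

Yellow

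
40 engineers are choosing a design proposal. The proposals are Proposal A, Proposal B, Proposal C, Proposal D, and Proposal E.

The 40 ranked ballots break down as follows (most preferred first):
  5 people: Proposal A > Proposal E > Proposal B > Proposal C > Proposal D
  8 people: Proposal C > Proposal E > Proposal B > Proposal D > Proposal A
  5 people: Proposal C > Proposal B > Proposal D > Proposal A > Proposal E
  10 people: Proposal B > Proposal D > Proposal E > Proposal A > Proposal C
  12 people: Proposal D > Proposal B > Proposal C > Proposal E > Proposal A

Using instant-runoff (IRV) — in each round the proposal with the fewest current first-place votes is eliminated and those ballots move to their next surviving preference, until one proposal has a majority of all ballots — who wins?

Proposal B

Round 1: Proposal A 5, Proposal B 10, Proposal C 13, Proposal D 12, Proposal E 0. Proposal E eliminated.
Round 2: Proposal A 5, Proposal B 10, Proposal C 13, Proposal D 12. Proposal A eliminated.
Round 3: Proposal B 15, Proposal C 13, Proposal D 12. Proposal D eliminated.
Round 4: Proposal B 27, Proposal C 13. Proposal B has a majority (≥21).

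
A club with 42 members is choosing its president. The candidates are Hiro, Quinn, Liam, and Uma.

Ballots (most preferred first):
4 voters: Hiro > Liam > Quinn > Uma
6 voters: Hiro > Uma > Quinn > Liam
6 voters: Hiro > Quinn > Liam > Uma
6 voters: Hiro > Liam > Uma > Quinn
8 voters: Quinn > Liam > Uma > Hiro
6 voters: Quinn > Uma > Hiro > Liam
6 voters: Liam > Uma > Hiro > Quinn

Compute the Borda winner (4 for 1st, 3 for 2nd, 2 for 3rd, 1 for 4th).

Hiro: 4×4 + 6×4 + 6×4 + 6×4 + 8×1 + 6×2 + 6×2 = 120
Quinn: 4×2 + 6×2 + 6×3 + 6×1 + 8×4 + 6×4 + 6×1 = 106
Liam: 4×3 + 6×1 + 6×2 + 6×3 + 8×3 + 6×1 + 6×4 = 102
Uma: 4×1 + 6×3 + 6×1 + 6×2 + 8×2 + 6×3 + 6×3 = 92

Hiro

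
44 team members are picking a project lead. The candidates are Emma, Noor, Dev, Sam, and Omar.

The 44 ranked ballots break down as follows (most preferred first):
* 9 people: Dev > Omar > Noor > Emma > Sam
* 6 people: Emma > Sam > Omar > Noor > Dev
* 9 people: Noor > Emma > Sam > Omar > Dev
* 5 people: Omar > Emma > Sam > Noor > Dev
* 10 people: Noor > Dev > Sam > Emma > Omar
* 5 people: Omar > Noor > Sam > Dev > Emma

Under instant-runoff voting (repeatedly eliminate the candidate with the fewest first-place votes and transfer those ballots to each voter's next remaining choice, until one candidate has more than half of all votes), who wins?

Omar

Round 1: Emma 6, Noor 19, Dev 9, Sam 0, Omar 10. Sam eliminated.
Round 2: Emma 6, Noor 19, Dev 9, Omar 10. Emma eliminated.
Round 3: Noor 19, Dev 9, Omar 16. Dev eliminated.
Round 4: Noor 19, Omar 25. Omar has a majority (≥23).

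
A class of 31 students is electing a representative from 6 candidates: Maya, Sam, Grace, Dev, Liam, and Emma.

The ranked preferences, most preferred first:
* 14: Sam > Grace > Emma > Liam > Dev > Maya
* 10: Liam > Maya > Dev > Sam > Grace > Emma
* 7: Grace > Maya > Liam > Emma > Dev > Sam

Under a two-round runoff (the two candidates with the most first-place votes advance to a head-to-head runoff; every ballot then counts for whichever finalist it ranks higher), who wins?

Liam

Round 1 first-place votes: Maya 0, Sam 14, Grace 7, Dev 0, Liam 10, Emma 0. Sam and Liam advance.
Runoff: Sam is ranked above Liam on 14 ballots, Liam above Sam on 17.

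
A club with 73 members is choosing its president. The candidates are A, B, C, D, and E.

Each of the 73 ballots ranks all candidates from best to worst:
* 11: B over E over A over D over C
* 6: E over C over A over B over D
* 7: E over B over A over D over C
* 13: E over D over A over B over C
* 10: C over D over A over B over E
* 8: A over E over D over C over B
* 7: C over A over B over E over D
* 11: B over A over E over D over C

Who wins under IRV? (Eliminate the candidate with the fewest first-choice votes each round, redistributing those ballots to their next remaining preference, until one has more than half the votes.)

Round 1: A 8, B 22, C 17, D 0, E 26. D eliminated.
Round 2: A 8, B 22, C 17, E 26. A eliminated.
Round 3: B 22, C 17, E 34. C eliminated.
Round 4: B 39, E 34. B has a majority (≥37).

B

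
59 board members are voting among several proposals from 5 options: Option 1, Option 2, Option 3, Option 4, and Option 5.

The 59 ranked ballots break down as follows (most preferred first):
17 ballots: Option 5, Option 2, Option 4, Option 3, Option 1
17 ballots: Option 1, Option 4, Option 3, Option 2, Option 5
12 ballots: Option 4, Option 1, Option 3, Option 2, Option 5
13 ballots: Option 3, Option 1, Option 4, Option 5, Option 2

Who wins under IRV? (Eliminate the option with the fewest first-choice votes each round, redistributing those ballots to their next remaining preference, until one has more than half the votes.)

Round 1: Option 1 17, Option 2 0, Option 3 13, Option 4 12, Option 5 17. Option 2 eliminated.
Round 2: Option 1 17, Option 3 13, Option 4 12, Option 5 17. Option 4 eliminated.
Round 3: Option 1 29, Option 3 13, Option 5 17. Option 3 eliminated.
Round 4: Option 1 42, Option 5 17. Option 1 has a majority (≥30).

Option 1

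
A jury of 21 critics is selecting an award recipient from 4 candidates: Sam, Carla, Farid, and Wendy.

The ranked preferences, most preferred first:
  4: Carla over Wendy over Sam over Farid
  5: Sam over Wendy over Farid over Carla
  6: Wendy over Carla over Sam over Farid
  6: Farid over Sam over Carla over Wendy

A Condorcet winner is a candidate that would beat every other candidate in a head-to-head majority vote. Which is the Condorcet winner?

Sam

Sam vs Carla: 11–10
Sam vs Farid: 15–6
Sam vs Wendy: 11–10
Sam beats every other candidate.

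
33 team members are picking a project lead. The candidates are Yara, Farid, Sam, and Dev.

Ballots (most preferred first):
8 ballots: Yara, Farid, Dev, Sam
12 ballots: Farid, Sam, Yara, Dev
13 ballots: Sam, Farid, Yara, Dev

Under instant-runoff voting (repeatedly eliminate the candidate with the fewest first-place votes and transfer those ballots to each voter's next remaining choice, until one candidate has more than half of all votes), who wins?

Farid

Round 1: Yara 8, Farid 12, Sam 13, Dev 0. Dev eliminated.
Round 2: Yara 8, Farid 12, Sam 13. Yara eliminated.
Round 3: Farid 20, Sam 13. Farid has a majority (≥17).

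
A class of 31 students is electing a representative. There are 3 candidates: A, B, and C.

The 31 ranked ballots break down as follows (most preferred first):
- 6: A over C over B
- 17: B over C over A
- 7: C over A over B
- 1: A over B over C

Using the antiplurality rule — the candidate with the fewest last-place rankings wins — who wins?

C

Last-place votes: A 17, B 13, C 1.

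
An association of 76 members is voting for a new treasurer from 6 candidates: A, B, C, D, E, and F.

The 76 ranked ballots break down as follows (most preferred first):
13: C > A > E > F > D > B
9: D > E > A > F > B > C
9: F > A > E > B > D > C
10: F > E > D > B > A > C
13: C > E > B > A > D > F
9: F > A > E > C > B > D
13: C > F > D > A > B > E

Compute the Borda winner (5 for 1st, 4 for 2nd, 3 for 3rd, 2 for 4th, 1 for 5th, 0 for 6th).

A: 13×4 + 9×3 + 9×4 + 10×1 + 13×2 + 9×4 + 13×2 = 213
B: 13×0 + 9×1 + 9×2 + 10×2 + 13×3 + 9×1 + 13×1 = 108
C: 13×5 + 9×0 + 9×0 + 10×0 + 13×5 + 9×2 + 13×5 = 213
D: 13×1 + 9×5 + 9×1 + 10×3 + 13×1 + 9×0 + 13×3 = 149
E: 13×3 + 9×4 + 9×3 + 10×4 + 13×4 + 9×3 + 13×0 = 221
F: 13×2 + 9×2 + 9×5 + 10×5 + 13×0 + 9×5 + 13×4 = 236

F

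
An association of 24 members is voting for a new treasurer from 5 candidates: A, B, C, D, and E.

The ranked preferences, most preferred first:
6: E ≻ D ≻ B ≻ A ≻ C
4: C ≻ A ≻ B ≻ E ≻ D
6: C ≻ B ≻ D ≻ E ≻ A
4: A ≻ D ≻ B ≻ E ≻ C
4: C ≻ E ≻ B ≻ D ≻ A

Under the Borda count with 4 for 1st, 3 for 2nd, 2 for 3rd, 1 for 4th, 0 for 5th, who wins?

A: 6×1 + 4×3 + 6×0 + 4×4 + 4×0 = 34
B: 6×2 + 4×2 + 6×3 + 4×2 + 4×2 = 54
C: 6×0 + 4×4 + 6×4 + 4×0 + 4×4 = 56
D: 6×3 + 4×0 + 6×2 + 4×3 + 4×1 = 46
E: 6×4 + 4×1 + 6×1 + 4×1 + 4×3 = 50

C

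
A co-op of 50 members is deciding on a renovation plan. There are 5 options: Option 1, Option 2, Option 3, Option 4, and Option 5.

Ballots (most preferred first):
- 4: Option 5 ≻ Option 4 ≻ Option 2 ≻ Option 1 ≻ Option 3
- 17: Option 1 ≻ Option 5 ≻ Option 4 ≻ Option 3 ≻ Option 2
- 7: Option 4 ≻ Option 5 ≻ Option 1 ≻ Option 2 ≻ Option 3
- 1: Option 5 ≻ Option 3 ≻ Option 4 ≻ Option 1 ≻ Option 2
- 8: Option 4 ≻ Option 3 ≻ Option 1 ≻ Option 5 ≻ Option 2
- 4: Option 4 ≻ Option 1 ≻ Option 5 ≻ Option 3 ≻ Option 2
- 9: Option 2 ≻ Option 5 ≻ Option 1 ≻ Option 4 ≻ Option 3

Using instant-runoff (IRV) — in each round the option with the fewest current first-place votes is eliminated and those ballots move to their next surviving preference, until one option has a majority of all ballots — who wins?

Round 1: Option 1 17, Option 2 9, Option 3 0, Option 4 19, Option 5 5. Option 3 eliminated.
Round 2: Option 1 17, Option 2 9, Option 4 19, Option 5 5. Option 5 eliminated.
Round 3: Option 1 17, Option 2 9, Option 4 24. Option 2 eliminated.
Round 4: Option 1 26, Option 4 24. Option 1 has a majority (≥26).

Option 1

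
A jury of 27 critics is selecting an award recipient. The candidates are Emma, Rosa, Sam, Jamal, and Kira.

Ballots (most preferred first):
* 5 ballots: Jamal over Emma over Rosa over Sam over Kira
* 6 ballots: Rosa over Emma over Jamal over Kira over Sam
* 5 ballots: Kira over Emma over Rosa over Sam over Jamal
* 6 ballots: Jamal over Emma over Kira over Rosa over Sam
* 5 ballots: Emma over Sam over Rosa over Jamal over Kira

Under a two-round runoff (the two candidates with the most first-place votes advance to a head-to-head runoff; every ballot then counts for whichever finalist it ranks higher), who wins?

Rosa

Round 1 first-place votes: Emma 5, Rosa 6, Sam 0, Jamal 11, Kira 5. Jamal and Rosa advance.
Runoff: Jamal is ranked above Rosa on 11 ballots, Rosa above Jamal on 16.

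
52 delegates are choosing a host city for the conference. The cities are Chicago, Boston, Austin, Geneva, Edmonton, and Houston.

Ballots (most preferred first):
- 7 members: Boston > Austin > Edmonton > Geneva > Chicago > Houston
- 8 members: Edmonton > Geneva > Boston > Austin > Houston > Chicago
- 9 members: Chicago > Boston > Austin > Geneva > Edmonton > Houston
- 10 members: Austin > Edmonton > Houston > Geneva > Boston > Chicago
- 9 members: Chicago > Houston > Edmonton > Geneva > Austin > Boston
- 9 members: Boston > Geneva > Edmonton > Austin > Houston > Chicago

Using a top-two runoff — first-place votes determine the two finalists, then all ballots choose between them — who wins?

Round 1 first-place votes: Chicago 18, Boston 16, Austin 10, Geneva 0, Edmonton 8, Houston 0. Chicago and Boston advance.
Runoff: Chicago is ranked above Boston on 18 ballots, Boston above Chicago on 34.

Boston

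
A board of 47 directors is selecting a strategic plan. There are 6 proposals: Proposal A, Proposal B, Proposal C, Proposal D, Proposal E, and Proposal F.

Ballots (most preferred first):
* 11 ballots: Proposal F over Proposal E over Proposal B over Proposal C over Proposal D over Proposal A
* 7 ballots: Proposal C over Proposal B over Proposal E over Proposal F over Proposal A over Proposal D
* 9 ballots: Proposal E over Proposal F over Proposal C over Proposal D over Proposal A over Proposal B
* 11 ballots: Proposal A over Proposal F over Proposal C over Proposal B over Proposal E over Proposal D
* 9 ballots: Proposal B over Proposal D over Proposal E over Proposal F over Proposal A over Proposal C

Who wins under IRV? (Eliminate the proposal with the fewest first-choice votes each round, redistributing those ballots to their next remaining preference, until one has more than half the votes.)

Proposal F

Round 1: Proposal A 11, Proposal B 9, Proposal C 7, Proposal D 0, Proposal E 9, Proposal F 11. Proposal D eliminated.
Round 2: Proposal A 11, Proposal B 9, Proposal C 7, Proposal E 9, Proposal F 11. Proposal C eliminated.
Round 3: Proposal A 11, Proposal B 16, Proposal E 9, Proposal F 11. Proposal E eliminated.
Round 4: Proposal A 11, Proposal B 16, Proposal F 20. Proposal A eliminated.
Round 5: Proposal B 16, Proposal F 31. Proposal F has a majority (≥24).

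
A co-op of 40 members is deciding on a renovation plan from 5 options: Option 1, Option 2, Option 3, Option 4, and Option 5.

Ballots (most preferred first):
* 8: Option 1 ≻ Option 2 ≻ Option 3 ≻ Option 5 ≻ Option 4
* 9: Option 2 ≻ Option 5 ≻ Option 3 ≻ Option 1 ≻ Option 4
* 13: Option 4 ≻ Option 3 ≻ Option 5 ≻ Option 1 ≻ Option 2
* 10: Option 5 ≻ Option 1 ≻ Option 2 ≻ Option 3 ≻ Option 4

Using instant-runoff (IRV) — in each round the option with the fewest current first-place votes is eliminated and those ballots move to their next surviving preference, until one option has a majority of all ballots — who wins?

Round 1: Option 1 8, Option 2 9, Option 3 0, Option 4 13, Option 5 10. Option 3 eliminated.
Round 2: Option 1 8, Option 2 9, Option 4 13, Option 5 10. Option 1 eliminated.
Round 3: Option 2 17, Option 4 13, Option 5 10. Option 5 eliminated.
Round 4: Option 2 27, Option 4 13. Option 2 has a majority (≥21).

Option 2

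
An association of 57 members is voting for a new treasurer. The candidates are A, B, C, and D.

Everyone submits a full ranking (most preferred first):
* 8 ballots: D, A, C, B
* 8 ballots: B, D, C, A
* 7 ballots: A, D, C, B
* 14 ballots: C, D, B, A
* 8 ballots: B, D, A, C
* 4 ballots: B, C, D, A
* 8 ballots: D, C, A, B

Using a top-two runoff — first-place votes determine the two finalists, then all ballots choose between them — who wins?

D

Round 1 first-place votes: A 7, B 20, C 14, D 16. B and D advance.
Runoff: B is ranked above D on 20 ballots, D above B on 37.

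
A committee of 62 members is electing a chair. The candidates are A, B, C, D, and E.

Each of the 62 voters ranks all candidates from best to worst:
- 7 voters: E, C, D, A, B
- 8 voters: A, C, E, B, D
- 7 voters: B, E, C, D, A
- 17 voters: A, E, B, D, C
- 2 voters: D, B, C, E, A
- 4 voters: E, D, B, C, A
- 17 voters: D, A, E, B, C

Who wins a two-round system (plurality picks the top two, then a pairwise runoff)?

Round 1 first-place votes: A 25, B 7, C 0, D 19, E 11. A and D advance.
Runoff: A is ranked above D on 25 ballots, D above A on 37.

D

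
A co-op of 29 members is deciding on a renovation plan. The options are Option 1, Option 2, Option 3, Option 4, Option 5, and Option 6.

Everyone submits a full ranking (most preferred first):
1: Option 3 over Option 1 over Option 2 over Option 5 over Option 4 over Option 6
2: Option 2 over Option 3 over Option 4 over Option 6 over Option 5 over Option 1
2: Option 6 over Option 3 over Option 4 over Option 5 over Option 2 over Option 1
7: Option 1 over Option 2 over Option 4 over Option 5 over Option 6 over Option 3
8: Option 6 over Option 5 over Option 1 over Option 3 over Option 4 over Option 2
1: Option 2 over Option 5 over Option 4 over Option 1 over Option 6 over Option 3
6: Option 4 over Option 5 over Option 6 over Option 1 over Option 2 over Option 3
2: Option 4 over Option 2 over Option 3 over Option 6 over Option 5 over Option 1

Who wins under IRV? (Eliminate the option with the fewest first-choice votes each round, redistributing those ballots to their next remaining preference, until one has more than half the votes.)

Round 1: Option 1 7, Option 2 3, Option 3 1, Option 4 8, Option 5 0, Option 6 10. Option 5 eliminated.
Round 2: Option 1 7, Option 2 3, Option 3 1, Option 4 8, Option 6 10. Option 3 eliminated.
Round 3: Option 1 8, Option 2 3, Option 4 8, Option 6 10. Option 2 eliminated.
Round 4: Option 1 8, Option 4 11, Option 6 10. Option 1 eliminated.
Round 5: Option 4 19, Option 6 10. Option 4 has a majority (≥15).

Option 4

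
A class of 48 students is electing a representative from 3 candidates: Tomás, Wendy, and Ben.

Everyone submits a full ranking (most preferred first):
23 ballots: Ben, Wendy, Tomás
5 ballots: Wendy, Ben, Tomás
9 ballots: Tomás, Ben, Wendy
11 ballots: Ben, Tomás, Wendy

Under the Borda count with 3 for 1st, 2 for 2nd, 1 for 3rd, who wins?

Tomás: 23×1 + 5×1 + 9×3 + 11×2 = 77
Wendy: 23×2 + 5×3 + 9×1 + 11×1 = 81
Ben: 23×3 + 5×2 + 9×2 + 11×3 = 130

Ben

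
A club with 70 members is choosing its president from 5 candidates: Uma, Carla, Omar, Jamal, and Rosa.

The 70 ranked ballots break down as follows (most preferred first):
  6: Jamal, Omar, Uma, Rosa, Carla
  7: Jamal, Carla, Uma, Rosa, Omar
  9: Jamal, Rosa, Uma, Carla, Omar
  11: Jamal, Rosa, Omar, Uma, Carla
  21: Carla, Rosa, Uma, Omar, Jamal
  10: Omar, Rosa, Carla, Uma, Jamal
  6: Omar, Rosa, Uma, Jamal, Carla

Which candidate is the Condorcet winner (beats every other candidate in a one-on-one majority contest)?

Rosa

Rosa vs Uma: 57–13
Rosa vs Carla: 42–28
Rosa vs Omar: 48–22
Rosa vs Jamal: 37–33
Rosa beats every other candidate.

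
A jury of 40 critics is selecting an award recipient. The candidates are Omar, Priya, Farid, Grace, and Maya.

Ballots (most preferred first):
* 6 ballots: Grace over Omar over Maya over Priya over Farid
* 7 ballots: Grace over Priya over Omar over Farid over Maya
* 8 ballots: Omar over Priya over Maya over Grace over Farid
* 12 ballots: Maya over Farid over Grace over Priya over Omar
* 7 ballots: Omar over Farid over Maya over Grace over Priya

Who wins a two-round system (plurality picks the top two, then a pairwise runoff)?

Round 1 first-place votes: Omar 15, Priya 0, Farid 0, Grace 13, Maya 12. Omar and Grace advance.
Runoff: Omar is ranked above Grace on 15 ballots, Grace above Omar on 25.

Grace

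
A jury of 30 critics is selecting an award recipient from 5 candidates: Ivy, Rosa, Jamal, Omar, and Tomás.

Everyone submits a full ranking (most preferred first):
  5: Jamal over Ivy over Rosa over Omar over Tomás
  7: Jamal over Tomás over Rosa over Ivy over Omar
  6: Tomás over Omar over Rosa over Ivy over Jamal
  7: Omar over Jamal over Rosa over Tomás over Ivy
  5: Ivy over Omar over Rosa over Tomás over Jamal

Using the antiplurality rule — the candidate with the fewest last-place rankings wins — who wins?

Last-place votes: Ivy 7, Rosa 0, Jamal 11, Omar 7, Tomás 5.

Rosa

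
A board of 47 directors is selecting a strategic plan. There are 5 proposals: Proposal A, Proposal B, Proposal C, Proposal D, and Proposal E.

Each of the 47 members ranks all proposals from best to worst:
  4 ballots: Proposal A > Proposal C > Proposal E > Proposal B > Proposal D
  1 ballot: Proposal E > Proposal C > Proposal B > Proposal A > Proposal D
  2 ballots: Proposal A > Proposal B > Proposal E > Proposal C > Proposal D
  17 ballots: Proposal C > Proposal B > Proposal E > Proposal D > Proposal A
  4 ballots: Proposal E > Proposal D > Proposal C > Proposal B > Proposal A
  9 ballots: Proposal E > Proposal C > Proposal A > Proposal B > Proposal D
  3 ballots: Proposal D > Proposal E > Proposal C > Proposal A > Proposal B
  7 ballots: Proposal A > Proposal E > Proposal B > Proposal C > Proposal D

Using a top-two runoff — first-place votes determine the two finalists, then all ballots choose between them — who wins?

Proposal E

Round 1 first-place votes: Proposal A 13, Proposal B 0, Proposal C 17, Proposal D 3, Proposal E 14. Proposal C and Proposal E advance.
Runoff: Proposal C is ranked above Proposal E on 21 ballots, Proposal E above Proposal C on 26.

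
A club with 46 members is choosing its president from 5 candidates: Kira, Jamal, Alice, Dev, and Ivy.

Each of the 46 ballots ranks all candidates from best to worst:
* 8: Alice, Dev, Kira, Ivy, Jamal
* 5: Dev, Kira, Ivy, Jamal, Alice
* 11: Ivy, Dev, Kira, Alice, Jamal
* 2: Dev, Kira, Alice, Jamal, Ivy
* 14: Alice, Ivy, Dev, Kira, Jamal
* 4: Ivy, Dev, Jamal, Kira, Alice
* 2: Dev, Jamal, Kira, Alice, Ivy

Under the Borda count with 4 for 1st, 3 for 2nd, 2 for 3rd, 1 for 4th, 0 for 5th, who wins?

Kira: 8×2 + 5×3 + 11×2 + 2×3 + 14×1 + 4×1 + 2×2 = 81
Jamal: 8×0 + 5×1 + 11×0 + 2×1 + 14×0 + 4×2 + 2×3 = 21
Alice: 8×4 + 5×0 + 11×1 + 2×2 + 14×4 + 4×0 + 2×1 = 105
Dev: 8×3 + 5×4 + 11×3 + 2×4 + 14×2 + 4×3 + 2×4 = 133
Ivy: 8×1 + 5×2 + 11×4 + 2×0 + 14×3 + 4×4 + 2×0 = 120

Dev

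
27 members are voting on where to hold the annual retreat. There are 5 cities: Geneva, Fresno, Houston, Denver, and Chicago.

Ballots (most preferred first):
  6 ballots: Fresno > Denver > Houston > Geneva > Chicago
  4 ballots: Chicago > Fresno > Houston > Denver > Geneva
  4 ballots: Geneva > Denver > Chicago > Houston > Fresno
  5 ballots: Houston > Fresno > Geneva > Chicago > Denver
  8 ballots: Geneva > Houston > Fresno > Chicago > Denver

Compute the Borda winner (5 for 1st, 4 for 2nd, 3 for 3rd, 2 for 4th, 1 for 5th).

Houston

Geneva: 6×2 + 4×1 + 4×5 + 5×3 + 8×5 = 91
Fresno: 6×5 + 4×4 + 4×1 + 5×4 + 8×3 = 94
Houston: 6×3 + 4×3 + 4×2 + 5×5 + 8×4 = 95
Denver: 6×4 + 4×2 + 4×4 + 5×1 + 8×1 = 61
Chicago: 6×1 + 4×5 + 4×3 + 5×2 + 8×2 = 64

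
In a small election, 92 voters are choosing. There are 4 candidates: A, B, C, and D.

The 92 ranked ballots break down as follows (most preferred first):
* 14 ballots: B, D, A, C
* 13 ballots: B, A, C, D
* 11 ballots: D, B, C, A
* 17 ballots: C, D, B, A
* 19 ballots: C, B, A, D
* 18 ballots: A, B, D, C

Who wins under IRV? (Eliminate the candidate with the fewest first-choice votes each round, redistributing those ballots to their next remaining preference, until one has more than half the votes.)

Round 1: A 18, B 27, C 36, D 11. D eliminated.
Round 2: A 18, B 38, C 36. A eliminated.
Round 3: B 56, C 36. B has a majority (≥47).

B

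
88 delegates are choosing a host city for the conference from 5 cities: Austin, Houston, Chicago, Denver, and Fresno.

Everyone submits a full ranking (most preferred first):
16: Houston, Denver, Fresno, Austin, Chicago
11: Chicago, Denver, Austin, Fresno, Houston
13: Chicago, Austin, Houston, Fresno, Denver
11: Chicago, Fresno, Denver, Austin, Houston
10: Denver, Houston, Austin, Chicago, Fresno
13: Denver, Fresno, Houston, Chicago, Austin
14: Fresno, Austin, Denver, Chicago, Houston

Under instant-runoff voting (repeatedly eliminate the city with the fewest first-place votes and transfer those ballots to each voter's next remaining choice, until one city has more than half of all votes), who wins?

Round 1: Austin 0, Houston 16, Chicago 35, Denver 23, Fresno 14. Austin eliminated.
Round 2: Houston 16, Chicago 35, Denver 23, Fresno 14. Fresno eliminated.
Round 3: Houston 16, Chicago 35, Denver 37. Houston eliminated.
Round 4: Chicago 35, Denver 53. Denver has a majority (≥45).

Denver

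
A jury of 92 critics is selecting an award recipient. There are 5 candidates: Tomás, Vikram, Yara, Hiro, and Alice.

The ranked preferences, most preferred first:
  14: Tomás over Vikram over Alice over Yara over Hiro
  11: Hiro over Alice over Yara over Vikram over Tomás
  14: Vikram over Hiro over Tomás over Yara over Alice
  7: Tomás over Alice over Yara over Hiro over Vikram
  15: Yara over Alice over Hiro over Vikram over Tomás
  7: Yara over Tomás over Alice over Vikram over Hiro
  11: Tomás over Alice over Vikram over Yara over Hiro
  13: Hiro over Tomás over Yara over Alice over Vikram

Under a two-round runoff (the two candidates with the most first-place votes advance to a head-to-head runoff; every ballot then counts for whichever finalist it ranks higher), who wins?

Hiro

Round 1 first-place votes: Tomás 32, Vikram 14, Yara 22, Hiro 24, Alice 0. Tomás and Hiro advance.
Runoff: Tomás is ranked above Hiro on 39 ballots, Hiro above Tomás on 53.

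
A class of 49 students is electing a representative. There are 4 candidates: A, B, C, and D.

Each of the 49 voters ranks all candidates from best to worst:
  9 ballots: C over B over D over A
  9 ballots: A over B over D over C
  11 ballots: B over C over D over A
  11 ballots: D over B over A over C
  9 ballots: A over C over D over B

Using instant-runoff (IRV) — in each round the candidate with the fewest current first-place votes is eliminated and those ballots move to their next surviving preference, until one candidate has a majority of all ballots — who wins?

B

Round 1: A 18, B 11, C 9, D 11. C eliminated.
Round 2: A 18, B 20, D 11. D eliminated.
Round 3: A 18, B 31. B has a majority (≥25).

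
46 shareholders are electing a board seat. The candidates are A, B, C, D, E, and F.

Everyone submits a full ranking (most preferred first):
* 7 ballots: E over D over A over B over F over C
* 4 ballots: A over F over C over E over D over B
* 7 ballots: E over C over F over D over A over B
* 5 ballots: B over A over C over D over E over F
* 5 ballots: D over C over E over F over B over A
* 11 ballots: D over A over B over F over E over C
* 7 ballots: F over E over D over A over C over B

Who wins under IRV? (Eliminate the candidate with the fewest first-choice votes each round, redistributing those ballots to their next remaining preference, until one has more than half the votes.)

Round 1: A 4, B 5, C 0, D 16, E 14, F 7. C eliminated.
Round 2: A 4, B 5, D 16, E 14, F 7. A eliminated.
Round 3: B 5, D 16, E 14, F 11. B eliminated.
Round 4: D 21, E 14, F 11. F eliminated.
Round 5: D 21, E 25. E has a majority (≥24).

E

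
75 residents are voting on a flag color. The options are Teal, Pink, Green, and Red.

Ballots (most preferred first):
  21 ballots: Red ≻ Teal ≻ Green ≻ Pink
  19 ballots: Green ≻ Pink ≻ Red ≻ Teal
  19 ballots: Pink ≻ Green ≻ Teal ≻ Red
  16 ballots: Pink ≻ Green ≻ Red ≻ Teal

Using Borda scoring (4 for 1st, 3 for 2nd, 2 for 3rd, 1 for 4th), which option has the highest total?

Green

Teal: 21×3 + 19×1 + 19×2 + 16×1 = 136
Pink: 21×1 + 19×3 + 19×4 + 16×4 = 218
Green: 21×2 + 19×4 + 19×3 + 16×3 = 223
Red: 21×4 + 19×2 + 19×1 + 16×2 = 173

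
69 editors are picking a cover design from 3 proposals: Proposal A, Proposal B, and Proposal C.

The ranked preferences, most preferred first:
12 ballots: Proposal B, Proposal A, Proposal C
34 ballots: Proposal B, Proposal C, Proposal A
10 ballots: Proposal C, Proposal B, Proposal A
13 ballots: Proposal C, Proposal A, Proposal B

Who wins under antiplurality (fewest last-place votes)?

Proposal C

Last-place votes: Proposal A 44, Proposal B 13, Proposal C 12.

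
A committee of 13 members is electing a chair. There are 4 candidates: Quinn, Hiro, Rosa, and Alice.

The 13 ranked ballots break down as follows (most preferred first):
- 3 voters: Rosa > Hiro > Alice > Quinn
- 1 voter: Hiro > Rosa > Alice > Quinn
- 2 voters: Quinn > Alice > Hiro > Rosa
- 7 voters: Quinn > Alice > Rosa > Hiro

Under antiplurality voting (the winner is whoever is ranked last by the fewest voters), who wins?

Alice

Last-place votes: Quinn 4, Hiro 7, Rosa 2, Alice 0.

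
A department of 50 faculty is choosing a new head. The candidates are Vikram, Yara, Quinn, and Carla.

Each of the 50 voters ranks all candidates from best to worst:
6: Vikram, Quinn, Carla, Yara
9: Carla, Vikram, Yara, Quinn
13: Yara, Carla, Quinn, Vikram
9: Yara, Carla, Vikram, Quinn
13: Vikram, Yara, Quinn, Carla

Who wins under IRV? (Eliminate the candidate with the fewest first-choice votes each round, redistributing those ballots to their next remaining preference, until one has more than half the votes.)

Round 1: Vikram 19, Yara 22, Quinn 0, Carla 9. Quinn eliminated.
Round 2: Vikram 19, Yara 22, Carla 9. Carla eliminated.
Round 3: Vikram 28, Yara 22. Vikram has a majority (≥26).

Vikram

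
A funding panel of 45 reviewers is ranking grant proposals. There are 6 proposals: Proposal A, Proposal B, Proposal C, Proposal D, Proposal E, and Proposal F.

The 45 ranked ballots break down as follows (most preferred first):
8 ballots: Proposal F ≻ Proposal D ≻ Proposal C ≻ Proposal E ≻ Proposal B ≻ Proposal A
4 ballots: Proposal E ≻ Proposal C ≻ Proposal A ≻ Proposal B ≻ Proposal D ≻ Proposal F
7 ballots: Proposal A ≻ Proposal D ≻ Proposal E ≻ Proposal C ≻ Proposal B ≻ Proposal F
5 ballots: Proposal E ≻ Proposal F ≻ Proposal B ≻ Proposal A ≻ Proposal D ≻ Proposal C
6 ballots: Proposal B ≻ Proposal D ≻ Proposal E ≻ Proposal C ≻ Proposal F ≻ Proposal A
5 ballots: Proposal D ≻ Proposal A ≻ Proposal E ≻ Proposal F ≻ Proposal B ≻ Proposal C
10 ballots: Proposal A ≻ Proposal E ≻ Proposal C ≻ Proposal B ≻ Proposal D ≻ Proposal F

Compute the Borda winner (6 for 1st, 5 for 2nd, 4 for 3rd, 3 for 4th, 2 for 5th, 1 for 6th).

Proposal E

Proposal A: 8×1 + 4×4 + 7×6 + 5×3 + 6×1 + 5×5 + 10×6 = 172
Proposal B: 8×2 + 4×3 + 7×2 + 5×4 + 6×6 + 5×2 + 10×3 = 138
Proposal C: 8×4 + 4×5 + 7×3 + 5×1 + 6×3 + 5×1 + 10×4 = 141
Proposal D: 8×5 + 4×2 + 7×5 + 5×2 + 6×5 + 5×6 + 10×2 = 173
Proposal E: 8×3 + 4×6 + 7×4 + 5×6 + 6×4 + 5×4 + 10×5 = 200
Proposal F: 8×6 + 4×1 + 7×1 + 5×5 + 6×2 + 5×3 + 10×1 = 121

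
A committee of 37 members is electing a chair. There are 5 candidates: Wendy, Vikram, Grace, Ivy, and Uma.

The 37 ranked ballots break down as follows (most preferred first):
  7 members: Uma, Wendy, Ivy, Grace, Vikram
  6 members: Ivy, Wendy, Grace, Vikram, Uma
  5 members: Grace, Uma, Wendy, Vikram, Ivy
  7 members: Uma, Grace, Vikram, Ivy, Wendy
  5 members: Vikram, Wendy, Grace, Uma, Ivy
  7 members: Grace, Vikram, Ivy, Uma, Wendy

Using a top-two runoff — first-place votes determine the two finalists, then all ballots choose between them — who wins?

Round 1 first-place votes: Wendy 0, Vikram 5, Grace 12, Ivy 6, Uma 14. Uma and Grace advance.
Runoff: Uma is ranked above Grace on 14 ballots, Grace above Uma on 23.

Grace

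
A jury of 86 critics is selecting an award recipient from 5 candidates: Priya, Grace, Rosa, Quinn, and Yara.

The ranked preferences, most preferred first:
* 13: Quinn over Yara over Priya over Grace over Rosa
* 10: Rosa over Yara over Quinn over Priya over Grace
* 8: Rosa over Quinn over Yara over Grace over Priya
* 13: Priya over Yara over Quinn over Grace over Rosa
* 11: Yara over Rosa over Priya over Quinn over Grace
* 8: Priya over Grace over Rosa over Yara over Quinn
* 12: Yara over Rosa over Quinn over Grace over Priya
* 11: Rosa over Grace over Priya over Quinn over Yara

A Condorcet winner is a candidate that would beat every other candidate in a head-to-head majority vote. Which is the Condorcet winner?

Yara vs Priya: 54–32
Yara vs Grace: 67–19
Yara vs Rosa: 49–37
Yara vs Quinn: 54–32
Yara beats every other candidate.

Yara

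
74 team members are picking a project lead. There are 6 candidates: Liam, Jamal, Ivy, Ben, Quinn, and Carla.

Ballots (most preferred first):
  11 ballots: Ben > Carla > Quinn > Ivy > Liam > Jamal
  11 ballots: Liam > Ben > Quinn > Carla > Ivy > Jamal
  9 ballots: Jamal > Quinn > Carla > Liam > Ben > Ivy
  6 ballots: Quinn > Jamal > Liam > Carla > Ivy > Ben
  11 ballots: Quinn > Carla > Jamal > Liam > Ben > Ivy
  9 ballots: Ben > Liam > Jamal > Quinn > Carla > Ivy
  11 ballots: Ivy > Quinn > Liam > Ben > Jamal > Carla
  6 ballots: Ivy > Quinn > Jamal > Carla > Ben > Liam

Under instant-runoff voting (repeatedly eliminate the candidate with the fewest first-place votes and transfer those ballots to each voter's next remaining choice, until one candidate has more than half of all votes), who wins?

Quinn

Round 1: Liam 11, Jamal 9, Ivy 17, Ben 20, Quinn 17, Carla 0. Carla eliminated.
Round 2: Liam 11, Jamal 9, Ivy 17, Ben 20, Quinn 17. Jamal eliminated.
Round 3: Liam 11, Ivy 17, Ben 20, Quinn 26. Liam eliminated.
Round 4: Ivy 17, Ben 31, Quinn 26. Ivy eliminated.
Round 5: Ben 31, Quinn 43. Quinn has a majority (≥38).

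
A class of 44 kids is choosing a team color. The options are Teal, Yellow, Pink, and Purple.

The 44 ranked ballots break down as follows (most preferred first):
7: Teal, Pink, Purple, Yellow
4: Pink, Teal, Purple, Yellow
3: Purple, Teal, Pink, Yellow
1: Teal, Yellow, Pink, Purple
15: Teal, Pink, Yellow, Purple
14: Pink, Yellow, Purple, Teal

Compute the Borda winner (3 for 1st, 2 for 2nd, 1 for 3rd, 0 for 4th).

Pink

Teal: 7×3 + 4×2 + 3×2 + 1×3 + 15×3 + 14×0 = 83
Yellow: 7×0 + 4×0 + 3×0 + 1×2 + 15×1 + 14×2 = 45
Pink: 7×2 + 4×3 + 3×1 + 1×1 + 15×2 + 14×3 = 102
Purple: 7×1 + 4×1 + 3×3 + 1×0 + 15×0 + 14×1 = 34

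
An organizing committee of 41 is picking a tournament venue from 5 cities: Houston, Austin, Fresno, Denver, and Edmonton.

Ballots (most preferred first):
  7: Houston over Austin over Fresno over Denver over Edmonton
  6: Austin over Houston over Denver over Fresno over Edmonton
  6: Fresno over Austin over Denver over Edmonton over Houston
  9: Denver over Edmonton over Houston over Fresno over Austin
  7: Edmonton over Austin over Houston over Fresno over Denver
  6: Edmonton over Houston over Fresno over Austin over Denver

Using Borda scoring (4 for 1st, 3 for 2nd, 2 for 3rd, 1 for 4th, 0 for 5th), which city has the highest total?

Houston

Houston: 7×4 + 6×3 + 6×0 + 9×2 + 7×2 + 6×3 = 96
Austin: 7×3 + 6×4 + 6×3 + 9×0 + 7×3 + 6×1 = 90
Fresno: 7×2 + 6×1 + 6×4 + 9×1 + 7×1 + 6×2 = 72
Denver: 7×1 + 6×2 + 6×2 + 9×4 + 7×0 + 6×0 = 67
Edmonton: 7×0 + 6×0 + 6×1 + 9×3 + 7×4 + 6×4 = 85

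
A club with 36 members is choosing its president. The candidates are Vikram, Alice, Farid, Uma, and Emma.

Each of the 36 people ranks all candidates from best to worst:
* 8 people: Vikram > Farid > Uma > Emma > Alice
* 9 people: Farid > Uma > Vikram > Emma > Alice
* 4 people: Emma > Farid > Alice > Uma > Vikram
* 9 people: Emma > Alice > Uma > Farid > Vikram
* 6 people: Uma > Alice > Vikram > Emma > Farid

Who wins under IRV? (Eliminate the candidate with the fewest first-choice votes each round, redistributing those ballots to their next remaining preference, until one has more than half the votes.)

Vikram

Round 1: Vikram 8, Alice 0, Farid 9, Uma 6, Emma 13. Alice eliminated.
Round 2: Vikram 8, Farid 9, Uma 6, Emma 13. Uma eliminated.
Round 3: Vikram 14, Farid 9, Emma 13. Farid eliminated.
Round 4: Vikram 23, Emma 13. Vikram has a majority (≥19).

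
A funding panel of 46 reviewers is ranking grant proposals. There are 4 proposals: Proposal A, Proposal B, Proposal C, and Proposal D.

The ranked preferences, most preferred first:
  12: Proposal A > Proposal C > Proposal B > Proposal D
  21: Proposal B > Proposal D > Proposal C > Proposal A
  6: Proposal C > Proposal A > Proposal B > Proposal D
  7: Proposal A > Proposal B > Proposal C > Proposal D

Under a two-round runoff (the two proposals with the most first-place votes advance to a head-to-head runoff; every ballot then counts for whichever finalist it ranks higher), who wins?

Proposal A

Round 1 first-place votes: Proposal A 19, Proposal B 21, Proposal C 6, Proposal D 0. Proposal B and Proposal A advance.
Runoff: Proposal B is ranked above Proposal A on 21 ballots, Proposal A above Proposal B on 25.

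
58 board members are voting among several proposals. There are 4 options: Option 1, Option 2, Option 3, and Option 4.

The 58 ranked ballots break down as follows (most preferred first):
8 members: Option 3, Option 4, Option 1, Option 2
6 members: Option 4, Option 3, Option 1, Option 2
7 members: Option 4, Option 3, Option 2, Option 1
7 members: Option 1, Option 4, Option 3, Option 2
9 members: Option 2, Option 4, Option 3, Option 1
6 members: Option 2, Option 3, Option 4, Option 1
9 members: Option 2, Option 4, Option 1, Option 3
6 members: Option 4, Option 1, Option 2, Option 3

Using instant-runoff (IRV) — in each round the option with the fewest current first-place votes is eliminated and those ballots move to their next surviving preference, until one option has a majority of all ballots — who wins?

Round 1: Option 1 7, Option 2 24, Option 3 8, Option 4 19. Option 1 eliminated.
Round 2: Option 2 24, Option 3 8, Option 4 26. Option 3 eliminated.
Round 3: Option 2 24, Option 4 34. Option 4 has a majority (≥30).

Option 4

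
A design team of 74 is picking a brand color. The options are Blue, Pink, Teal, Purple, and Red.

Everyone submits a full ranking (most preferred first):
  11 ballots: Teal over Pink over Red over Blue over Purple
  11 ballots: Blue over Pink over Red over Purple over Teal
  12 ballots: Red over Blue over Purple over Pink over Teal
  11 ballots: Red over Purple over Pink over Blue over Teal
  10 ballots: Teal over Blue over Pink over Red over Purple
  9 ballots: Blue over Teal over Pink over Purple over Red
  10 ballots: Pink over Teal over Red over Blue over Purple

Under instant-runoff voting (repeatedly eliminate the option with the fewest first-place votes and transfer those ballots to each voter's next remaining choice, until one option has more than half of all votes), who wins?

Round 1: Blue 20, Pink 10, Teal 21, Purple 0, Red 23. Purple eliminated.
Round 2: Blue 20, Pink 10, Teal 21, Red 23. Pink eliminated.
Round 3: Blue 20, Teal 31, Red 23. Blue eliminated.
Round 4: Teal 40, Red 34. Teal has a majority (≥38).

Teal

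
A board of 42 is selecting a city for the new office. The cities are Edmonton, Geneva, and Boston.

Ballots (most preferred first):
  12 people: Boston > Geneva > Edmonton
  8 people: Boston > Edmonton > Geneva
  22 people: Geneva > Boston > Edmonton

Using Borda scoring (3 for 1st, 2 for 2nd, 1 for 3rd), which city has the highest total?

Boston

Edmonton: 12×1 + 8×2 + 22×1 = 50
Geneva: 12×2 + 8×1 + 22×3 = 98
Boston: 12×3 + 8×3 + 22×2 = 104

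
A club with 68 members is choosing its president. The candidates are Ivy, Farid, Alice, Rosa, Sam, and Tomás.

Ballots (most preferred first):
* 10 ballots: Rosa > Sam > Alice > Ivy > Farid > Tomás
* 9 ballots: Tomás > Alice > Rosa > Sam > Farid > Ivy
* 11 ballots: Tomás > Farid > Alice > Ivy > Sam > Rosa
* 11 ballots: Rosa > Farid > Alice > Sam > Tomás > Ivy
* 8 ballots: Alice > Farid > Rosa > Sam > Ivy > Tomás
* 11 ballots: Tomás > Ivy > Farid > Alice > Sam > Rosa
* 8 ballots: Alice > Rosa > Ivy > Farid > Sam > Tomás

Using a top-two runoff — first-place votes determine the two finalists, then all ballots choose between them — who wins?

Round 1 first-place votes: Ivy 0, Farid 0, Alice 16, Rosa 21, Sam 0, Tomás 31. Tomás and Rosa advance.
Runoff: Tomás is ranked above Rosa on 31 ballots, Rosa above Tomás on 37.

Rosa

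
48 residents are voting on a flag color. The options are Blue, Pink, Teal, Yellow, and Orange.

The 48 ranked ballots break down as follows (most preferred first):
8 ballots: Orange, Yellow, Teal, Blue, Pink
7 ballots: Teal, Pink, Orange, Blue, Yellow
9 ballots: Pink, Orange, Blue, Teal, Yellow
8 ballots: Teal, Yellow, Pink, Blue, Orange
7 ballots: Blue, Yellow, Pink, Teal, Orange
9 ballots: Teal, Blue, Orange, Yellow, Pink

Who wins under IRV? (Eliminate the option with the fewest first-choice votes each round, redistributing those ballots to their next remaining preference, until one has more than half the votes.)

Teal

Round 1: Blue 7, Pink 9, Teal 24, Yellow 0, Orange 8. Yellow eliminated.
Round 2: Blue 7, Pink 9, Teal 24, Orange 8. Blue eliminated.
Round 3: Pink 16, Teal 24, Orange 8. Orange eliminated.
Round 4: Pink 16, Teal 32. Teal has a majority (≥25).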